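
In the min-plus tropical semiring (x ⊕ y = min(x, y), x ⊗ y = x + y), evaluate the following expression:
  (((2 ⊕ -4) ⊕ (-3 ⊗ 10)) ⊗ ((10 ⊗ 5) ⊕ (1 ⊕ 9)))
(((2 ⊕ -4) ⊕ (-3 ⊗ 10)) ⊗ ((10 ⊗ 5) ⊕ (1 ⊕ 9))) = -3

Expand innermost to outermost. Recall ⊕ takes the minimum of its arguments and ⊗ takes their sum. Working out the expression (((2 ⊕ -4) ⊕ (-3 ⊗ 10)) ⊗ ((10 ⊗ 5) ⊕ (1 ⊕ 9))) gives -3.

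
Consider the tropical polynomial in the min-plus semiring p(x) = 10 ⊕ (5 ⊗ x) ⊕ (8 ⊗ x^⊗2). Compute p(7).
p(7) = 10

A tropical monomial a ⊗ x^⊗i evaluates to a + i · x. Evaluating each term at x = 7:
  Term 0 contributes 10 + 0 · 7 = 10
  Term 1 contributes 5 + 1 · 7 = 12
  Term 2 contributes 8 + 2 · 7 = 22
p(7) = ⊕ of these = min[10, 12, 22] = 10.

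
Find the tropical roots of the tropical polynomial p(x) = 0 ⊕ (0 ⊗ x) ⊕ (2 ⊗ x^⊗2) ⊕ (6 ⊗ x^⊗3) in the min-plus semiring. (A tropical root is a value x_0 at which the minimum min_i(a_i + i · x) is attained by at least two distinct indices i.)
Roots: {-4, -2, 0}

Each tropical root is a break point of the lower envelope of the lines y = a_i + i · x (there are 4 lines, with slopes 0, 1, ..., 3). Only the lines that attain the minimum somewhere contribute to roots; other lines are dominated. Here the surviving (envelope) indices are i = 3, i = 2, i = 1, i = 0.
Intersections between consecutive envelope lines give the roots: for adjacent envelope indices i < j the intersection is x = (a_i − a_j) / (j − i). Reading off the sorted break points: {-4, -2, 0}.
Verification: at each break x_0, at least two indices attain the minimum of min_i(a_i + i · x_0).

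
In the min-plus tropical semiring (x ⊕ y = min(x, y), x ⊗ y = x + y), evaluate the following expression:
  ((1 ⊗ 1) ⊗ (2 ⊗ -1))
((1 ⊗ 1) ⊗ (2 ⊗ -1)) = 3

Expand innermost to outermost. Recall ⊕ takes the minimum of its arguments and ⊗ takes their sum. Working out the expression ((1 ⊗ 1) ⊗ (2 ⊗ -1)) gives 3.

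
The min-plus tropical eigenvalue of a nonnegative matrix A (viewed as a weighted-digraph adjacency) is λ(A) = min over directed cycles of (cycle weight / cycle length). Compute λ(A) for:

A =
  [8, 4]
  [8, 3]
λ(A) = 3

Enumerate directed cycles and compute their means (weight / length). Sample:
  cycle 0 → 0: weight = 8, length = 1, mean = 8/1 ≈ 8.000
  cycle 1 → 1: weight = 3, length = 1, mean = 3/1 ≈ 3.000
  cycle 0 → 1 → 0: weight = 12, length = 2, mean = 12/2 ≈ 6.000
  cycle 1 → 0 → 1: weight = 12, length = 2, mean = 12/2 ≈ 6.000
Minimum mean = 3.000, attained e.g. along the cycle 1 → 1 with weight 3 and length 1. So λ(A) = 3/1 = 3.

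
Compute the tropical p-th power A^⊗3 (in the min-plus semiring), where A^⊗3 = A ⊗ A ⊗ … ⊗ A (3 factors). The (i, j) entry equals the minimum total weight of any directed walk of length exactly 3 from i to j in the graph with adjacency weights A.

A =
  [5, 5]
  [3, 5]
A^⊗3 =
  [13, 13]
  [11, 13]

Each entry (A^⊗3)_ij equals the minimum over all length-3 walks i = v_0 → v_1 → … → v_3 = j of Σ_t A[v_t][v_{t+1}]. For example, for (i, j) = (0, 1) we minimise over 4 possible intermediate vertex sequences; the minimum is 13, attained along the walk 0 → 1 → 0 → 1.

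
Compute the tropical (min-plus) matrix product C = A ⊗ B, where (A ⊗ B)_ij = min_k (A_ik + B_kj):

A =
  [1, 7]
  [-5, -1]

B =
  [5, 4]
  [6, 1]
A ⊗ B =
  [6, 5]
  [0, -1]

Apply the min-plus product entry-by-entry:
  C[0][0] = min over k of (A[0][0] + B[0][0] = 1 + 5 = 6, A[0][1] + B[1][0] = 7 + 6 = 13) = 6 (attained at k = 0)
  C[0][1] = min over k of (A[0][0] + B[0][1] = 1 + 4 = 5, A[0][1] + B[1][1] = 7 + 1 = 8) = 5 (attained at k = 0)
  C[1][0] = min over k of (A[1][0] + B[0][0] = -5 + 5 = 0, A[1][1] + B[1][0] = -1 + 6 = 5) = 0 (attained at k = 0)
  C[1][1] = min over k of (A[1][0] + B[0][1] = -5 + 4 = -1, A[1][1] + B[1][1] = -1 + 1 = 0) = -1 (attained at k = 0)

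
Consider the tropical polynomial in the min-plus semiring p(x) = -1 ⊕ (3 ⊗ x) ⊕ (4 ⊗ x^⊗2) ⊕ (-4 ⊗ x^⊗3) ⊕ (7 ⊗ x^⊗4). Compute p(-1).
p(-1) = -7

A tropical monomial a ⊗ x^⊗i evaluates to a + i · x. Evaluating each term at x = -1:
  Term 0 contributes -1 + 0 · -1 = -1
  Term 1 contributes 3 + 1 · -1 = 2
  Term 2 contributes 4 + 2 · -1 = 2
  Term 3 contributes -4 + 3 · -1 = -7
  Term 4 contributes 7 + 4 · -1 = 3
p(-1) = ⊕ of these = min[-1, 2, 2, -7, 3] = -7.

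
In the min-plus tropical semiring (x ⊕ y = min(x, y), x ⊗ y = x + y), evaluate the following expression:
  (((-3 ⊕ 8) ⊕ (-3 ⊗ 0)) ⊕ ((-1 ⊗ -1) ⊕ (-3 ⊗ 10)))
(((-3 ⊕ 8) ⊕ (-3 ⊗ 0)) ⊕ ((-1 ⊗ -1) ⊕ (-3 ⊗ 10))) = -3

Expand innermost to outermost. Recall ⊕ takes the minimum of its arguments and ⊗ takes their sum. Working out the expression (((-3 ⊕ 8) ⊕ (-3 ⊗ 0)) ⊕ ((-1 ⊗ -1) ⊕ (-3 ⊗ 10))) gives -3.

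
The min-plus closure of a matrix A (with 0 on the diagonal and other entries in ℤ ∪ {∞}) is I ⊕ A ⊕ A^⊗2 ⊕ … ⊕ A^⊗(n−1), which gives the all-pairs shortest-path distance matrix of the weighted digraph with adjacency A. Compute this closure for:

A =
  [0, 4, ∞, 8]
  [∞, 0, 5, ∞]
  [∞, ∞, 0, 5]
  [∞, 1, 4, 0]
Closure =
  [0, 4, 9, 8]
  [∞, 0, 5, 10]
  [∞, 6, 0, 5]
  [∞, 1, 4, 0]

This is the Floyd-Warshall all-pairs shortest-path computation. For each intermediate vertex k = 0, 1, …, 3, update dist[i][j] ← min(dist[i][j], dist[i][k] + dist[k][j]). The final matrix gives, for each (i, j), the minimum total weight of any directed path from i to j (possibly empty when i = j).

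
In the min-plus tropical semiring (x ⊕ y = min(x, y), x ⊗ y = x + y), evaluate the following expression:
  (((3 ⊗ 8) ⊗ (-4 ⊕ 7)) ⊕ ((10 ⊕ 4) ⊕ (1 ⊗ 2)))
(((3 ⊗ 8) ⊗ (-4 ⊕ 7)) ⊕ ((10 ⊕ 4) ⊕ (1 ⊗ 2))) = 3

Expand innermost to outermost. Recall ⊕ takes the minimum of its arguments and ⊗ takes their sum. Working out the expression (((3 ⊗ 8) ⊗ (-4 ⊕ 7)) ⊕ ((10 ⊕ 4) ⊕ (1 ⊗ 2))) gives 3.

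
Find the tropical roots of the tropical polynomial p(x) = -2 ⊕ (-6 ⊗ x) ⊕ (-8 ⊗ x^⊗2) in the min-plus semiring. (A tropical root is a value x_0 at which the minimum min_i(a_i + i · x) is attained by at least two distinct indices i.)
Roots: {2, 4}

Each tropical root is a break point of the lower envelope of the lines y = a_i + i · x (there are 3 lines, with slopes 0, 1, ..., 2). Only the lines that attain the minimum somewhere contribute to roots; other lines are dominated. Here the surviving (envelope) indices are i = 2, i = 1, i = 0.
Intersections between consecutive envelope lines give the roots: for adjacent envelope indices i < j the intersection is x = (a_i − a_j) / (j − i). Reading off the sorted break points: {2, 4}.
Verification: at each break x_0, at least two indices attain the minimum of min_i(a_i + i · x_0).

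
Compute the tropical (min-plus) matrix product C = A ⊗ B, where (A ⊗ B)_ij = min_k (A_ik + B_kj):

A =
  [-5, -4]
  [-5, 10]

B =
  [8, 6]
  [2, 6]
A ⊗ B =
  [-2, 1]
  [3, 1]

Apply the min-plus product entry-by-entry:
  C[0][0] = min over k of (A[0][0] + B[0][0] = -5 + 8 = 3, A[0][1] + B[1][0] = -4 + 2 = -2) = -2 (attained at k = 1)
  C[0][1] = min over k of (A[0][0] + B[0][1] = -5 + 6 = 1, A[0][1] + B[1][1] = -4 + 6 = 2) = 1 (attained at k = 0)
  C[1][0] = min over k of (A[1][0] + B[0][0] = -5 + 8 = 3, A[1][1] + B[1][0] = 10 + 2 = 12) = 3 (attained at k = 0)
  C[1][1] = min over k of (A[1][0] + B[0][1] = -5 + 6 = 1, A[1][1] + B[1][1] = 10 + 6 = 16) = 1 (attained at k = 0)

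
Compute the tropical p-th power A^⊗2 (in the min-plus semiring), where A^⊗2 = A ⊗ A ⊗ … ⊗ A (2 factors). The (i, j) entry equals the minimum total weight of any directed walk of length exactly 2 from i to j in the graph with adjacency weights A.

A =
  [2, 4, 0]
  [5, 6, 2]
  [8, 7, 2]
A^⊗2 =
  [4, 6, 2]
  [7, 9, 4]
  [10, 9, 4]

Each entry (A^⊗2)_ij equals the minimum over all length-2 walks i = v_0 → v_1 → … → v_2 = j of Σ_t A[v_t][v_{t+1}]. For example, for (i, j) = (0, 2) we minimise over 3 possible intermediate vertex sequences; the minimum is 2, attained along the walk 0 → 0 → 2.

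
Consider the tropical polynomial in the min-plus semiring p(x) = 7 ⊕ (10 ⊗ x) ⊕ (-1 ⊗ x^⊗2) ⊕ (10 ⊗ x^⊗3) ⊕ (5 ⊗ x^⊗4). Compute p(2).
p(2) = 3

A tropical monomial a ⊗ x^⊗i evaluates to a + i · x. Evaluating each term at x = 2:
  Term 0 contributes 7 + 0 · 2 = 7
  Term 1 contributes 10 + 1 · 2 = 12
  Term 2 contributes -1 + 2 · 2 = 3
  Term 3 contributes 10 + 3 · 2 = 16
  Term 4 contributes 5 + 4 · 2 = 13
p(2) = ⊕ of these = min[7, 12, 3, 16, 13] = 3.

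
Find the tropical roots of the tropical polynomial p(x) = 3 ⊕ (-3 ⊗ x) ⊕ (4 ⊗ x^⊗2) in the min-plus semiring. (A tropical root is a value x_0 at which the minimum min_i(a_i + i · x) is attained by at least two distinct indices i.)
Roots: {-7, 6}

Each tropical root is a break point of the lower envelope of the lines y = a_i + i · x (there are 3 lines, with slopes 0, 1, ..., 2). Only the lines that attain the minimum somewhere contribute to roots; other lines are dominated. Here the surviving (envelope) indices are i = 2, i = 1, i = 0.
Intersections between consecutive envelope lines give the roots: for adjacent envelope indices i < j the intersection is x = (a_i − a_j) / (j − i). Reading off the sorted break points: {-7, 6}.
Verification: at each break x_0, at least two indices attain the minimum of min_i(a_i + i · x_0).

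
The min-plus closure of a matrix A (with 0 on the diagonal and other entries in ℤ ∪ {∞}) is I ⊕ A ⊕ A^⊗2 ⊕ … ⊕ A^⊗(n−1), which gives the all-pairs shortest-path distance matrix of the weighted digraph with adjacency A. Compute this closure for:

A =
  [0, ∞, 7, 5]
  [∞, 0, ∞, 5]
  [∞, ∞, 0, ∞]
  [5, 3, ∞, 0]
Closure =
  [0, 8, 7, 5]
  [10, 0, 17, 5]
  [∞, ∞, 0, ∞]
  [5, 3, 12, 0]

This is the Floyd-Warshall all-pairs shortest-path computation. For each intermediate vertex k = 0, 1, …, 3, update dist[i][j] ← min(dist[i][j], dist[i][k] + dist[k][j]). The final matrix gives, for each (i, j), the minimum total weight of any directed path from i to j (possibly empty when i = j).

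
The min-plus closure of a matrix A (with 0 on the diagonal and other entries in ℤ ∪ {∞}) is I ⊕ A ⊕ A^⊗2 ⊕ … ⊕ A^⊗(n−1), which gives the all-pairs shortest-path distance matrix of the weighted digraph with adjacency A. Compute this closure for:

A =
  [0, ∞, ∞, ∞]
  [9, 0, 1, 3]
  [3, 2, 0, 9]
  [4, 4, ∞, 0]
Closure =
  [0, ∞, ∞, ∞]
  [4, 0, 1, 3]
  [3, 2, 0, 5]
  [4, 4, 5, 0]

This is the Floyd-Warshall all-pairs shortest-path computation. For each intermediate vertex k = 0, 1, …, 3, update dist[i][j] ← min(dist[i][j], dist[i][k] + dist[k][j]). The final matrix gives, for each (i, j), the minimum total weight of any directed path from i to j (possibly empty when i = j).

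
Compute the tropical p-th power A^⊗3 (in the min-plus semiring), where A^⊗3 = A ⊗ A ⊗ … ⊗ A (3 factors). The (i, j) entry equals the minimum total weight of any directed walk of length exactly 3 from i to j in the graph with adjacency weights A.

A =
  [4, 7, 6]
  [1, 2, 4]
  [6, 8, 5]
A^⊗3 =
  [10, 11, 13]
  [5, 6, 8]
  [11, 12, 14]

Each entry (A^⊗3)_ij equals the minimum over all length-3 walks i = v_0 → v_1 → … → v_3 = j of Σ_t A[v_t][v_{t+1}]. For example, for (i, j) = (0, 2) we minimise over 9 possible intermediate vertex sequences; the minimum is 13, attained along the walk 0 → 1 → 1 → 2.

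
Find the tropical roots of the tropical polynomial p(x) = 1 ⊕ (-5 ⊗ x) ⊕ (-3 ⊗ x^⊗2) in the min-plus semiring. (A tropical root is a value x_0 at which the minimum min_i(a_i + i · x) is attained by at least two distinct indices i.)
Roots: {-2, 6}

Each tropical root is a break point of the lower envelope of the lines y = a_i + i · x (there are 3 lines, with slopes 0, 1, ..., 2). Only the lines that attain the minimum somewhere contribute to roots; other lines are dominated. Here the surviving (envelope) indices are i = 2, i = 1, i = 0.
Intersections between consecutive envelope lines give the roots: for adjacent envelope indices i < j the intersection is x = (a_i − a_j) / (j − i). Reading off the sorted break points: {-2, 6}.
Verification: at each break x_0, at least two indices attain the minimum of min_i(a_i + i · x_0).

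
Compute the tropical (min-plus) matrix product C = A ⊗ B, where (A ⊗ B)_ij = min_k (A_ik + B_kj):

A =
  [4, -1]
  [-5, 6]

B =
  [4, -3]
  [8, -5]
A ⊗ B =
  [7, -6]
  [-1, -8]

Apply the min-plus product entry-by-entry:
  C[0][0] = min over k of (A[0][0] + B[0][0] = 4 + 4 = 8, A[0][1] + B[1][0] = -1 + 8 = 7) = 7 (attained at k = 1)
  C[0][1] = min over k of (A[0][0] + B[0][1] = 4 + -3 = 1, A[0][1] + B[1][1] = -1 + -5 = -6) = -6 (attained at k = 1)
  C[1][0] = min over k of (A[1][0] + B[0][0] = -5 + 4 = -1, A[1][1] + B[1][0] = 6 + 8 = 14) = -1 (attained at k = 0)
  C[1][1] = min over k of (A[1][0] + B[0][1] = -5 + -3 = -8, A[1][1] + B[1][1] = 6 + -5 = 1) = -8 (attained at k = 0)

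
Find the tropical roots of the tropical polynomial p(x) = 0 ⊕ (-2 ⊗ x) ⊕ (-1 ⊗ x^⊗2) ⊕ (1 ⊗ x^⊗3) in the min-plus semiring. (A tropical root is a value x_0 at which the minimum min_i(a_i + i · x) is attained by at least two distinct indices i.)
Roots: {-2, -1, 2}

Each tropical root is a break point of the lower envelope of the lines y = a_i + i · x (there are 4 lines, with slopes 0, 1, ..., 3). Only the lines that attain the minimum somewhere contribute to roots; other lines are dominated. Here the surviving (envelope) indices are i = 3, i = 2, i = 1, i = 0.
Intersections between consecutive envelope lines give the roots: for adjacent envelope indices i < j the intersection is x = (a_i − a_j) / (j − i). Reading off the sorted break points: {-2, -1, 2}.
Verification: at each break x_0, at least two indices attain the minimum of min_i(a_i + i · x_0).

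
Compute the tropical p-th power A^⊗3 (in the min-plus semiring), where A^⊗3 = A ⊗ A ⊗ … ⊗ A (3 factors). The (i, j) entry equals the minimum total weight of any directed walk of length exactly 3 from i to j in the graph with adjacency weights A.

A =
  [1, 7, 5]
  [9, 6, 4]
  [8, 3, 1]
A^⊗3 =
  [3, 9, 7]
  [11, 8, 6]
  [10, 5, 3]

Each entry (A^⊗3)_ij equals the minimum over all length-3 walks i = v_0 → v_1 → … → v_3 = j of Σ_t A[v_t][v_{t+1}]. For example, for (i, j) = (0, 2) we minimise over 9 possible intermediate vertex sequences; the minimum is 7, attained along the walk 0 → 0 → 0 → 2.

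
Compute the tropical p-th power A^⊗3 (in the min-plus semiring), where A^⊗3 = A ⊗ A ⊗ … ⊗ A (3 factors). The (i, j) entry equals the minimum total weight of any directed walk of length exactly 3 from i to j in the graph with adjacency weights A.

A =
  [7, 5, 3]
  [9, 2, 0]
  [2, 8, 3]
A^⊗3 =
  [7, 9, 7]
  [4, 6, 4]
  [7, 9, 7]

Each entry (A^⊗3)_ij equals the minimum over all length-3 walks i = v_0 → v_1 → … → v_3 = j of Σ_t A[v_t][v_{t+1}]. For example, for (i, j) = (0, 2) we minimise over 9 possible intermediate vertex sequences; the minimum is 7, attained along the walk 0 → 1 → 1 → 2.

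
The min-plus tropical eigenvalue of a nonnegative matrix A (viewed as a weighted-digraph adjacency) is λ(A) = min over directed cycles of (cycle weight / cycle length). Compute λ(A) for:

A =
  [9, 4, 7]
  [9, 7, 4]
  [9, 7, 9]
λ(A) = 11/2

Enumerate directed cycles and compute their means (weight / length). Sample:
  cycle 0 → 0: weight = 9, length = 1, mean = 9/1 ≈ 9.000
  cycle 1 → 1: weight = 7, length = 1, mean = 7/1 ≈ 7.000
  cycle 2 → 2: weight = 9, length = 1, mean = 9/1 ≈ 9.000
  cycle 0 → 1 → 0: weight = 13, length = 2, mean = 13/2 ≈ 6.500
  cycle 0 → 2 → 0: weight = 16, length = 2, mean = 16/2 ≈ 8.000
  cycle 1 → 0 → 1: weight = 13, length = 2, mean = 13/2 ≈ 6.500
Minimum mean = 5.500, attained e.g. along the cycle 1 → 2 → 1 with weight 11 and length 2. So λ(A) = 11/2 = 11/2.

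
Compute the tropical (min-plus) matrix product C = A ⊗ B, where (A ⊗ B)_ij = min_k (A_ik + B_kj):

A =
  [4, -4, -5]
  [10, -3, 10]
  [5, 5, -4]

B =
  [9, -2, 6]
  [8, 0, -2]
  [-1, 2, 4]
A ⊗ B =
  [-6, -4, -6]
  [5, -3, -5]
  [-5, -2, 0]

Apply the min-plus product entry-by-entry:
  C[0][0] = min over k of (A[0][0] + B[0][0] = 4 + 9 = 13, A[0][1] + B[1][0] = -4 + 8 = 4, A[0][2] + B[2][0] = -5 + -1 = -6) = -6 (attained at k = 2)
  C[0][1] = min over k of (A[0][0] + B[0][1] = 4 + -2 = 2, A[0][1] + B[1][1] = -4 + 0 = -4, A[0][2] + B[2][1] = -5 + 2 = -3) = -4 (attained at k = 1)
  C[0][2] = min over k of (A[0][0] + B[0][2] = 4 + 6 = 10, A[0][1] + B[1][2] = -4 + -2 = -6, A[0][2] + B[2][2] = -5 + 4 = -1) = -6 (attained at k = 1)
  C[1][0] = min over k of (A[1][0] + B[0][0] = 10 + 9 = 19, A[1][1] + B[1][0] = -3 + 8 = 5, A[1][2] + B[2][0] = 10 + -1 = 9) = 5 (attained at k = 1)
  C[1][1] = min over k of (A[1][0] + B[0][1] = 10 + -2 = 8, A[1][1] + B[1][1] = -3 + 0 = -3, A[1][2] + B[2][1] = 10 + 2 = 12) = -3 (attained at k = 1)
  C[1][2] = min over k of (A[1][0] + B[0][2] = 10 + 6 = 16, A[1][1] + B[1][2] = -3 + -2 = -5, A[1][2] + B[2][2] = 10 + 4 = 14) = -5 (attained at k = 1)
  C[2][0] = min over k of (A[2][0] + B[0][0] = 5 + 9 = 14, A[2][1] + B[1][0] = 5 + 8 = 13, A[2][2] + B[2][0] = -4 + -1 = -5) = -5 (attained at k = 2)
  C[2][1] = min over k of (A[2][0] + B[0][1] = 5 + -2 = 3, A[2][1] + B[1][1] = 5 + 0 = 5, A[2][2] + B[2][1] = -4 + 2 = -2) = -2 (attained at k = 2)
  C[2][2] = min over k of (A[2][0] + B[0][2] = 5 + 6 = 11, A[2][1] + B[1][2] = 5 + -2 = 3, A[2][2] + B[2][2] = -4 + 4 = 0) = 0 (attained at k = 2)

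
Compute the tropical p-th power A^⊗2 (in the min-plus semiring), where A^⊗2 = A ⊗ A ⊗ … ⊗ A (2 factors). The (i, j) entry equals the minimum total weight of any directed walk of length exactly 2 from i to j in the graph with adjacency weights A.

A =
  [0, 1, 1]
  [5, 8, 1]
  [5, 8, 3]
A^⊗2 =
  [0, 1, 1]
  [5, 6, 4]
  [5, 6, 6]

Each entry (A^⊗2)_ij equals the minimum over all length-2 walks i = v_0 → v_1 → … → v_2 = j of Σ_t A[v_t][v_{t+1}]. For example, for (i, j) = (0, 2) we minimise over 3 possible intermediate vertex sequences; the minimum is 1, attained along the walk 0 → 0 → 2.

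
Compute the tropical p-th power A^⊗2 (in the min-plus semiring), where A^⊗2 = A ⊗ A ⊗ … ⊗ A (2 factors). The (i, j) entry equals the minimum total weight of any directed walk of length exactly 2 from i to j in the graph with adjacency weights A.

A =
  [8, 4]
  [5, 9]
A^⊗2 =
  [9, 12]
  [13, 9]

Each entry (A^⊗2)_ij equals the minimum over all length-2 walks i = v_0 → v_1 → … → v_2 = j of Σ_t A[v_t][v_{t+1}]. For example, for (i, j) = (0, 1) we minimise over 2 possible intermediate vertex sequences; the minimum is 12, attained along the walk 0 → 0 → 1.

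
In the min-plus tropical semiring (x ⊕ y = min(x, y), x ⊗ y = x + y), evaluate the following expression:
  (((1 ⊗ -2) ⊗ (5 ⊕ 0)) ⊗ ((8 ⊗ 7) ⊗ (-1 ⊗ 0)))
(((1 ⊗ -2) ⊗ (5 ⊕ 0)) ⊗ ((8 ⊗ 7) ⊗ (-1 ⊗ 0))) = 13

Expand innermost to outermost. Recall ⊕ takes the minimum of its arguments and ⊗ takes their sum. Working out the expression (((1 ⊗ -2) ⊗ (5 ⊕ 0)) ⊗ ((8 ⊗ 7) ⊗ (-1 ⊗ 0))) gives 13.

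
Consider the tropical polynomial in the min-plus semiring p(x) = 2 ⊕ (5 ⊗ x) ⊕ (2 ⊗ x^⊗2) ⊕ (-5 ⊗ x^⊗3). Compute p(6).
p(6) = 2

A tropical monomial a ⊗ x^⊗i evaluates to a + i · x. Evaluating each term at x = 6:
  Term 0 contributes 2 + 0 · 6 = 2
  Term 1 contributes 5 + 1 · 6 = 11
  Term 2 contributes 2 + 2 · 6 = 14
  Term 3 contributes -5 + 3 · 6 = 13
p(6) = ⊕ of these = min[2, 11, 14, 13] = 2.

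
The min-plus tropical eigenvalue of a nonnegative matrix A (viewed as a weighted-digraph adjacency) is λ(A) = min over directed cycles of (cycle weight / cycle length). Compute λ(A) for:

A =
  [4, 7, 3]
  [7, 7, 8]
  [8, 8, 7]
λ(A) = 4

Enumerate directed cycles and compute their means (weight / length). Sample:
  cycle 0 → 0: weight = 4, length = 1, mean = 4/1 ≈ 4.000
  cycle 1 → 1: weight = 7, length = 1, mean = 7/1 ≈ 7.000
  cycle 2 → 2: weight = 7, length = 1, mean = 7/1 ≈ 7.000
  cycle 0 → 1 → 0: weight = 14, length = 2, mean = 14/2 ≈ 7.000
  cycle 0 → 2 → 0: weight = 11, length = 2, mean = 11/2 ≈ 5.500
  cycle 1 → 0 → 1: weight = 14, length = 2, mean = 14/2 ≈ 7.000
Minimum mean = 4.000, attained e.g. along the cycle 0 → 0 with weight 4 and length 1. So λ(A) = 4/1 = 4.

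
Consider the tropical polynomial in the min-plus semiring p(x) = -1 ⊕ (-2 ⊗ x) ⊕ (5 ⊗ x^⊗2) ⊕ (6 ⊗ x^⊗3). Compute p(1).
p(1) = -1

A tropical monomial a ⊗ x^⊗i evaluates to a + i · x. Evaluating each term at x = 1:
  Term 0 contributes -1 + 0 · 1 = -1
  Term 1 contributes -2 + 1 · 1 = -1
  Term 2 contributes 5 + 2 · 1 = 7
  Term 3 contributes 6 + 3 · 1 = 9
p(1) = ⊕ of these = min[-1, -1, 7, 9] = -1.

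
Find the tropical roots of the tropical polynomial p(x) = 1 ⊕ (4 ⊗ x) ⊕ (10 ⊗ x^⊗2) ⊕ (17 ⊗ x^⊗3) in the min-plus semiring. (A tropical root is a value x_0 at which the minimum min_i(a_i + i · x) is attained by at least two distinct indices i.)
Roots: {-7, -6, -3}

Each tropical root is a break point of the lower envelope of the lines y = a_i + i · x (there are 4 lines, with slopes 0, 1, ..., 3). Only the lines that attain the minimum somewhere contribute to roots; other lines are dominated. Here the surviving (envelope) indices are i = 3, i = 2, i = 1, i = 0.
Intersections between consecutive envelope lines give the roots: for adjacent envelope indices i < j the intersection is x = (a_i − a_j) / (j − i). Reading off the sorted break points: {-7, -6, -3}.
Verification: at each break x_0, at least two indices attain the minimum of min_i(a_i + i · x_0).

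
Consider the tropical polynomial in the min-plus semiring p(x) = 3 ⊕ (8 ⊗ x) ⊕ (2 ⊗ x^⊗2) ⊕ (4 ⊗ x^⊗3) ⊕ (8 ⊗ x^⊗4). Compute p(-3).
p(-3) = -5

A tropical monomial a ⊗ x^⊗i evaluates to a + i · x. Evaluating each term at x = -3:
  Term 0 contributes 3 + 0 · -3 = 3
  Term 1 contributes 8 + 1 · -3 = 5
  Term 2 contributes 2 + 2 · -3 = -4
  Term 3 contributes 4 + 3 · -3 = -5
  Term 4 contributes 8 + 4 · -3 = -4
p(-3) = ⊕ of these = min[3, 5, -4, -5, -4] = -5.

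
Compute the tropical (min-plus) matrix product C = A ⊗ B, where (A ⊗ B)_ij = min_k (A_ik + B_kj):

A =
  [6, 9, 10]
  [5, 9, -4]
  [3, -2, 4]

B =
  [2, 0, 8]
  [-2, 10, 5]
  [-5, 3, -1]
A ⊗ B =
  [5, 6, 9]
  [-9, -1, -5]
  [-4, 3, 3]

Apply the min-plus product entry-by-entry:
  C[0][0] = min over k of (A[0][0] + B[0][0] = 6 + 2 = 8, A[0][1] + B[1][0] = 9 + -2 = 7, A[0][2] + B[2][0] = 10 + -5 = 5) = 5 (attained at k = 2)
  C[0][1] = min over k of (A[0][0] + B[0][1] = 6 + 0 = 6, A[0][1] + B[1][1] = 9 + 10 = 19, A[0][2] + B[2][1] = 10 + 3 = 13) = 6 (attained at k = 0)
  C[0][2] = min over k of (A[0][0] + B[0][2] = 6 + 8 = 14, A[0][1] + B[1][2] = 9 + 5 = 14, A[0][2] + B[2][2] = 10 + -1 = 9) = 9 (attained at k = 2)
  C[1][0] = min over k of (A[1][0] + B[0][0] = 5 + 2 = 7, A[1][1] + B[1][0] = 9 + -2 = 7, A[1][2] + B[2][0] = -4 + -5 = -9) = -9 (attained at k = 2)
  C[1][1] = min over k of (A[1][0] + B[0][1] = 5 + 0 = 5, A[1][1] + B[1][1] = 9 + 10 = 19, A[1][2] + B[2][1] = -4 + 3 = -1) = -1 (attained at k = 2)
  C[1][2] = min over k of (A[1][0] + B[0][2] = 5 + 8 = 13, A[1][1] + B[1][2] = 9 + 5 = 14, A[1][2] + B[2][2] = -4 + -1 = -5) = -5 (attained at k = 2)
  C[2][0] = min over k of (A[2][0] + B[0][0] = 3 + 2 = 5, A[2][1] + B[1][0] = -2 + -2 = -4, A[2][2] + B[2][0] = 4 + -5 = -1) = -4 (attained at k = 1)
  C[2][1] = min over k of (A[2][0] + B[0][1] = 3 + 0 = 3, A[2][1] + B[1][1] = -2 + 10 = 8, A[2][2] + B[2][1] = 4 + 3 = 7) = 3 (attained at k = 0)
  C[2][2] = min over k of (A[2][0] + B[0][2] = 3 + 8 = 11, A[2][1] + B[1][2] = -2 + 5 = 3, A[2][2] + B[2][2] = 4 + -1 = 3) = 3 (attained at k = 1)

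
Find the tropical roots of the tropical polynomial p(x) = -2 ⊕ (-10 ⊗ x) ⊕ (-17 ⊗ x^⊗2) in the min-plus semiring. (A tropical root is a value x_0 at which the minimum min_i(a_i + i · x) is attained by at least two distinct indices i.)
Roots: {7, 8}

Each tropical root is a break point of the lower envelope of the lines y = a_i + i · x (there are 3 lines, with slopes 0, 1, ..., 2). Only the lines that attain the minimum somewhere contribute to roots; other lines are dominated. Here the surviving (envelope) indices are i = 2, i = 1, i = 0.
Intersections between consecutive envelope lines give the roots: for adjacent envelope indices i < j the intersection is x = (a_i − a_j) / (j − i). Reading off the sorted break points: {7, 8}.
Verification: at each break x_0, at least two indices attain the minimum of min_i(a_i + i · x_0).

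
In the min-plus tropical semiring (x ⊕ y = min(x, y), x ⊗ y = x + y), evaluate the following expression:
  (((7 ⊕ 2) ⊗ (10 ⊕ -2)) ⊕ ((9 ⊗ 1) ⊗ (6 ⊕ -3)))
(((7 ⊕ 2) ⊗ (10 ⊕ -2)) ⊕ ((9 ⊗ 1) ⊗ (6 ⊕ -3))) = 0

Expand innermost to outermost. Recall ⊕ takes the minimum of its arguments and ⊗ takes their sum. Working out the expression (((7 ⊕ 2) ⊗ (10 ⊕ -2)) ⊕ ((9 ⊗ 1) ⊗ (6 ⊕ -3))) gives 0.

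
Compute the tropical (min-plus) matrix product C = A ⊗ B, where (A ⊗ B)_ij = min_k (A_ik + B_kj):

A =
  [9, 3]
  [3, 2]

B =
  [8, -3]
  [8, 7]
A ⊗ B =
  [11, 6]
  [10, 0]

Apply the min-plus product entry-by-entry:
  C[0][0] = min over k of (A[0][0] + B[0][0] = 9 + 8 = 17, A[0][1] + B[1][0] = 3 + 8 = 11) = 11 (attained at k = 1)
  C[0][1] = min over k of (A[0][0] + B[0][1] = 9 + -3 = 6, A[0][1] + B[1][1] = 3 + 7 = 10) = 6 (attained at k = 0)
  C[1][0] = min over k of (A[1][0] + B[0][0] = 3 + 8 = 11, A[1][1] + B[1][0] = 2 + 8 = 10) = 10 (attained at k = 1)
  C[1][1] = min over k of (A[1][0] + B[0][1] = 3 + -3 = 0, A[1][1] + B[1][1] = 2 + 7 = 9) = 0 (attained at k = 0)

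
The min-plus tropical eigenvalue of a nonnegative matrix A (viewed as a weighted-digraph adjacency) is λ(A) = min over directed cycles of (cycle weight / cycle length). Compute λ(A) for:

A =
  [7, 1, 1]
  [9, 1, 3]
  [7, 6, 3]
λ(A) = 1

Enumerate directed cycles and compute their means (weight / length). Sample:
  cycle 0 → 0: weight = 7, length = 1, mean = 7/1 ≈ 7.000
  cycle 1 → 1: weight = 1, length = 1, mean = 1/1 ≈ 1.000
  cycle 2 → 2: weight = 3, length = 1, mean = 3/1 ≈ 3.000
  cycle 0 → 1 → 0: weight = 10, length = 2, mean = 10/2 ≈ 5.000
  cycle 0 → 2 → 0: weight = 8, length = 2, mean = 8/2 ≈ 4.000
  cycle 1 → 0 → 1: weight = 10, length = 2, mean = 10/2 ≈ 5.000
Minimum mean = 1.000, attained e.g. along the cycle 1 → 1 with weight 1 and length 1. So λ(A) = 1/1 = 1.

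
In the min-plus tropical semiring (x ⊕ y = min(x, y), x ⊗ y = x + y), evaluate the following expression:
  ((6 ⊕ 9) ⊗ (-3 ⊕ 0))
((6 ⊕ 9) ⊗ (-3 ⊕ 0)) = 3

Expand innermost to outermost. Recall ⊕ takes the minimum of its arguments and ⊗ takes their sum. Working out the expression ((6 ⊕ 9) ⊗ (-3 ⊕ 0)) gives 3.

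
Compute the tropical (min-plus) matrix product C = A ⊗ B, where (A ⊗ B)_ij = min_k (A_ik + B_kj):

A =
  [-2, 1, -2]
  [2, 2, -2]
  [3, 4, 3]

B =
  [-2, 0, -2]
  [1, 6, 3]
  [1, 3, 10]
A ⊗ B =
  [-4, -2, -4]
  [-1, 1, 0]
  [1, 3, 1]

Apply the min-plus product entry-by-entry:
  C[0][0] = min over k of (A[0][0] + B[0][0] = -2 + -2 = -4, A[0][1] + B[1][0] = 1 + 1 = 2, A[0][2] + B[2][0] = -2 + 1 = -1) = -4 (attained at k = 0)
  C[0][1] = min over k of (A[0][0] + B[0][1] = -2 + 0 = -2, A[0][1] + B[1][1] = 1 + 6 = 7, A[0][2] + B[2][1] = -2 + 3 = 1) = -2 (attained at k = 0)
  C[0][2] = min over k of (A[0][0] + B[0][2] = -2 + -2 = -4, A[0][1] + B[1][2] = 1 + 3 = 4, A[0][2] + B[2][2] = -2 + 10 = 8) = -4 (attained at k = 0)
  C[1][0] = min over k of (A[1][0] + B[0][0] = 2 + -2 = 0, A[1][1] + B[1][0] = 2 + 1 = 3, A[1][2] + B[2][0] = -2 + 1 = -1) = -1 (attained at k = 2)
  C[1][1] = min over k of (A[1][0] + B[0][1] = 2 + 0 = 2, A[1][1] + B[1][1] = 2 + 6 = 8, A[1][2] + B[2][1] = -2 + 3 = 1) = 1 (attained at k = 2)
  C[1][2] = min over k of (A[1][0] + B[0][2] = 2 + -2 = 0, A[1][1] + B[1][2] = 2 + 3 = 5, A[1][2] + B[2][2] = -2 + 10 = 8) = 0 (attained at k = 0)
  C[2][0] = min over k of (A[2][0] + B[0][0] = 3 + -2 = 1, A[2][1] + B[1][0] = 4 + 1 = 5, A[2][2] + B[2][0] = 3 + 1 = 4) = 1 (attained at k = 0)
  C[2][1] = min over k of (A[2][0] + B[0][1] = 3 + 0 = 3, A[2][1] + B[1][1] = 4 + 6 = 10, A[2][2] + B[2][1] = 3 + 3 = 6) = 3 (attained at k = 0)
  C[2][2] = min over k of (A[2][0] + B[0][2] = 3 + -2 = 1, A[2][1] + B[1][2] = 4 + 3 = 7, A[2][2] + B[2][2] = 3 + 10 = 13) = 1 (attained at k = 0)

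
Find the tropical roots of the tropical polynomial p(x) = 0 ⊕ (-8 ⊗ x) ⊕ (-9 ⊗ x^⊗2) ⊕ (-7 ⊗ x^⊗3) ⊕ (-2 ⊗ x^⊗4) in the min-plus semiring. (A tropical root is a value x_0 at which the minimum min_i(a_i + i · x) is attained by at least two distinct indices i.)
Roots: {-5, -2, 1, 8}

Each tropical root is a break point of the lower envelope of the lines y = a_i + i · x (there are 5 lines, with slopes 0, 1, ..., 4). Only the lines that attain the minimum somewhere contribute to roots; other lines are dominated. Here the surviving (envelope) indices are i = 4, i = 3, i = 2, i = 1, i = 0.
Intersections between consecutive envelope lines give the roots: for adjacent envelope indices i < j the intersection is x = (a_i − a_j) / (j − i). Reading off the sorted break points: {-5, -2, 1, 8}.
Verification: at each break x_0, at least two indices attain the minimum of min_i(a_i + i · x_0).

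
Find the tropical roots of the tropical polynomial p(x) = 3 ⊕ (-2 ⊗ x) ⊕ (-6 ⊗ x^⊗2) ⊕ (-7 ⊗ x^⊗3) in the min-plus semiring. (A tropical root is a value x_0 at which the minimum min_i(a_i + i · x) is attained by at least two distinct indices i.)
Roots: {1, 4, 5}

Each tropical root is a break point of the lower envelope of the lines y = a_i + i · x (there are 4 lines, with slopes 0, 1, ..., 3). Only the lines that attain the minimum somewhere contribute to roots; other lines are dominated. Here the surviving (envelope) indices are i = 3, i = 2, i = 1, i = 0.
Intersections between consecutive envelope lines give the roots: for adjacent envelope indices i < j the intersection is x = (a_i − a_j) / (j − i). Reading off the sorted break points: {1, 4, 5}.
Verification: at each break x_0, at least two indices attain the minimum of min_i(a_i + i · x_0).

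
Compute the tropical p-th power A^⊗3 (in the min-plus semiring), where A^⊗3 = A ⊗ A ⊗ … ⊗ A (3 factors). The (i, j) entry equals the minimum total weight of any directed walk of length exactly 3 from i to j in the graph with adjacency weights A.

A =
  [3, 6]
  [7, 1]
A^⊗3 =
  [9, 8]
  [9, 3]

Each entry (A^⊗3)_ij equals the minimum over all length-3 walks i = v_0 → v_1 → … → v_3 = j of Σ_t A[v_t][v_{t+1}]. For example, for (i, j) = (0, 1) we minimise over 4 possible intermediate vertex sequences; the minimum is 8, attained along the walk 0 → 1 → 1 → 1.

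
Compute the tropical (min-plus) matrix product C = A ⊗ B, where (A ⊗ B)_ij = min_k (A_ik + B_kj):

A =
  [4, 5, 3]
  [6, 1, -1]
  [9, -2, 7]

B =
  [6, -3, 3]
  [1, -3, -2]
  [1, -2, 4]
A ⊗ B =
  [4, 1, 3]
  [0, -3, -1]
  [-1, -5, -4]

Apply the min-plus product entry-by-entry:
  C[0][0] = min over k of (A[0][0] + B[0][0] = 4 + 6 = 10, A[0][1] + B[1][0] = 5 + 1 = 6, A[0][2] + B[2][0] = 3 + 1 = 4) = 4 (attained at k = 2)
  C[0][1] = min over k of (A[0][0] + B[0][1] = 4 + -3 = 1, A[0][1] + B[1][1] = 5 + -3 = 2, A[0][2] + B[2][1] = 3 + -2 = 1) = 1 (attained at k = 0)
  C[0][2] = min over k of (A[0][0] + B[0][2] = 4 + 3 = 7, A[0][1] + B[1][2] = 5 + -2 = 3, A[0][2] + B[2][2] = 3 + 4 = 7) = 3 (attained at k = 1)
  C[1][0] = min over k of (A[1][0] + B[0][0] = 6 + 6 = 12, A[1][1] + B[1][0] = 1 + 1 = 2, A[1][2] + B[2][0] = -1 + 1 = 0) = 0 (attained at k = 2)
  C[1][1] = min over k of (A[1][0] + B[0][1] = 6 + -3 = 3, A[1][1] + B[1][1] = 1 + -3 = -2, A[1][2] + B[2][1] = -1 + -2 = -3) = -3 (attained at k = 2)
  C[1][2] = min over k of (A[1][0] + B[0][2] = 6 + 3 = 9, A[1][1] + B[1][2] = 1 + -2 = -1, A[1][2] + B[2][2] = -1 + 4 = 3) = -1 (attained at k = 1)
  C[2][0] = min over k of (A[2][0] + B[0][0] = 9 + 6 = 15, A[2][1] + B[1][0] = -2 + 1 = -1, A[2][2] + B[2][0] = 7 + 1 = 8) = -1 (attained at k = 1)
  C[2][1] = min over k of (A[2][0] + B[0][1] = 9 + -3 = 6, A[2][1] + B[1][1] = -2 + -3 = -5, A[2][2] + B[2][1] = 7 + -2 = 5) = -5 (attained at k = 1)
  C[2][2] = min over k of (A[2][0] + B[0][2] = 9 + 3 = 12, A[2][1] + B[1][2] = -2 + -2 = -4, A[2][2] + B[2][2] = 7 + 4 = 11) = -4 (attained at k = 1)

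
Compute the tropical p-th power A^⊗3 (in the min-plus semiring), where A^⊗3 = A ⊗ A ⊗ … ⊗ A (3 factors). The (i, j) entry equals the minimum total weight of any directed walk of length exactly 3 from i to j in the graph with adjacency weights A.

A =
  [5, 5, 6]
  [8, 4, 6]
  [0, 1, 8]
A^⊗3 =
  [11, 11, 12]
  [10, 11, 12]
  [6, 7, 11]

Each entry (A^⊗3)_ij equals the minimum over all length-3 walks i = v_0 → v_1 → … → v_3 = j of Σ_t A[v_t][v_{t+1}]. For example, for (i, j) = (0, 2) we minimise over 9 possible intermediate vertex sequences; the minimum is 12, attained along the walk 0 → 2 → 0 → 2.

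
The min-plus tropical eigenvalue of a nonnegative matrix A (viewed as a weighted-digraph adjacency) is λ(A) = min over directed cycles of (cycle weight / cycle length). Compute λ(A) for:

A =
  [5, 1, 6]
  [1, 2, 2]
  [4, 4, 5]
λ(A) = 1

Enumerate directed cycles and compute their means (weight / length). Sample:
  cycle 0 → 0: weight = 5, length = 1, mean = 5/1 ≈ 5.000
  cycle 1 → 1: weight = 2, length = 1, mean = 2/1 ≈ 2.000
  cycle 2 → 2: weight = 5, length = 1, mean = 5/1 ≈ 5.000
  cycle 0 → 1 → 0: weight = 2, length = 2, mean = 2/2 ≈ 1.000
  cycle 0 → 2 → 0: weight = 10, length = 2, mean = 10/2 ≈ 5.000
  cycle 1 → 0 → 1: weight = 2, length = 2, mean = 2/2 ≈ 1.000
Minimum mean = 1.000, attained e.g. along the cycle 0 → 1 → 0 with weight 2 and length 2. So λ(A) = 2/2 = 1.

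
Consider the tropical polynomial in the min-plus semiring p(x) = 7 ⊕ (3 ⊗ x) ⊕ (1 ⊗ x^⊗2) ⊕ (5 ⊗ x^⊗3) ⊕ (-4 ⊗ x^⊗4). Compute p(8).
p(8) = 7

A tropical monomial a ⊗ x^⊗i evaluates to a + i · x. Evaluating each term at x = 8:
  Term 0 contributes 7 + 0 · 8 = 7
  Term 1 contributes 3 + 1 · 8 = 11
  Term 2 contributes 1 + 2 · 8 = 17
  Term 3 contributes 5 + 3 · 8 = 29
  Term 4 contributes -4 + 4 · 8 = 28
p(8) = ⊕ of these = min[7, 11, 17, 29, 28] = 7.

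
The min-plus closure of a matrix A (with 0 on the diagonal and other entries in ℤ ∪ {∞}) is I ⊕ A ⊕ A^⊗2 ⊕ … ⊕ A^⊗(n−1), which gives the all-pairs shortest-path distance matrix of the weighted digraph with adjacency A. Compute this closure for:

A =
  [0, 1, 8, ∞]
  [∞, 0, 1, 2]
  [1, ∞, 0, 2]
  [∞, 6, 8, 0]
Closure =
  [0, 1, 2, 3]
  [2, 0, 1, 2]
  [1, 2, 0, 2]
  [8, 6, 7, 0]

This is the Floyd-Warshall all-pairs shortest-path computation. For each intermediate vertex k = 0, 1, …, 3, update dist[i][j] ← min(dist[i][j], dist[i][k] + dist[k][j]). The final matrix gives, for each (i, j), the minimum total weight of any directed path from i to j (possibly empty when i = j).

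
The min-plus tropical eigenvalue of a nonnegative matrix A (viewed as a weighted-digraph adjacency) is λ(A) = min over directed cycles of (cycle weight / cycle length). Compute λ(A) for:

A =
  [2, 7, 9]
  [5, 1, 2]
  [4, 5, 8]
λ(A) = 1

Enumerate directed cycles and compute their means (weight / length). Sample:
  cycle 0 → 0: weight = 2, length = 1, mean = 2/1 ≈ 2.000
  cycle 1 → 1: weight = 1, length = 1, mean = 1/1 ≈ 1.000
  cycle 2 → 2: weight = 8, length = 1, mean = 8/1 ≈ 8.000
  cycle 0 → 1 → 0: weight = 12, length = 2, mean = 12/2 ≈ 6.000
  cycle 0 → 2 → 0: weight = 13, length = 2, mean = 13/2 ≈ 6.500
  cycle 1 → 0 → 1: weight = 12, length = 2, mean = 12/2 ≈ 6.000
Minimum mean = 1.000, attained e.g. along the cycle 1 → 1 with weight 1 and length 1. So λ(A) = 1/1 = 1.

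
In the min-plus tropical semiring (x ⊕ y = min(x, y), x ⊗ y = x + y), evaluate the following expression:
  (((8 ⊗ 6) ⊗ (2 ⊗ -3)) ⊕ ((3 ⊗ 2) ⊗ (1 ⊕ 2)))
(((8 ⊗ 6) ⊗ (2 ⊗ -3)) ⊕ ((3 ⊗ 2) ⊗ (1 ⊕ 2))) = 6

Expand innermost to outermost. Recall ⊕ takes the minimum of its arguments and ⊗ takes their sum. Working out the expression (((8 ⊗ 6) ⊗ (2 ⊗ -3)) ⊕ ((3 ⊗ 2) ⊗ (1 ⊕ 2))) gives 6.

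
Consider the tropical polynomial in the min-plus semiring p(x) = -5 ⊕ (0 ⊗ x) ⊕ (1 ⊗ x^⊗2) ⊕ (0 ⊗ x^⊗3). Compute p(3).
p(3) = -5

A tropical monomial a ⊗ x^⊗i evaluates to a + i · x. Evaluating each term at x = 3:
  Term 0 contributes -5 + 0 · 3 = -5
  Term 1 contributes 0 + 1 · 3 = 3
  Term 2 contributes 1 + 2 · 3 = 7
  Term 3 contributes 0 + 3 · 3 = 9
p(3) = ⊕ of these = min[-5, 3, 7, 9] = -5.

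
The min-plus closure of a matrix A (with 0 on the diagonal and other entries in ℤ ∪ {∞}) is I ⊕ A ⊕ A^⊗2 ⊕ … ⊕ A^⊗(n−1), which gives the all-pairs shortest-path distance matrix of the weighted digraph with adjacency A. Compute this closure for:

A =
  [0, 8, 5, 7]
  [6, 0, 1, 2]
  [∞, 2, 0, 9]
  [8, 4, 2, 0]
Closure =
  [0, 7, 5, 7]
  [6, 0, 1, 2]
  [8, 2, 0, 4]
  [8, 4, 2, 0]

This is the Floyd-Warshall all-pairs shortest-path computation. For each intermediate vertex k = 0, 1, …, 3, update dist[i][j] ← min(dist[i][j], dist[i][k] + dist[k][j]). The final matrix gives, for each (i, j), the minimum total weight of any directed path from i to j (possibly empty when i = j).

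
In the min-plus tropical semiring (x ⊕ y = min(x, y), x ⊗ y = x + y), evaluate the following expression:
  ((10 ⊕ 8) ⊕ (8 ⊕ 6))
((10 ⊕ 8) ⊕ (8 ⊕ 6)) = 6

Expand innermost to outermost. Recall ⊕ takes the minimum of its arguments and ⊗ takes their sum. Working out the expression ((10 ⊕ 8) ⊕ (8 ⊕ 6)) gives 6.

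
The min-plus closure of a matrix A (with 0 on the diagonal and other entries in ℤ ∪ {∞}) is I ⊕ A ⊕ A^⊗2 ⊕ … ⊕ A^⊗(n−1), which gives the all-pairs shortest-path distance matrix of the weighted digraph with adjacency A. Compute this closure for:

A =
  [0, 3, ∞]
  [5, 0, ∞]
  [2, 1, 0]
Closure =
  [0, 3, ∞]
  [5, 0, ∞]
  [2, 1, 0]

This is the Floyd-Warshall all-pairs shortest-path computation. For each intermediate vertex k = 0, 1, …, 2, update dist[i][j] ← min(dist[i][j], dist[i][k] + dist[k][j]). The final matrix gives, for each (i, j), the minimum total weight of any directed path from i to j (possibly empty when i = j).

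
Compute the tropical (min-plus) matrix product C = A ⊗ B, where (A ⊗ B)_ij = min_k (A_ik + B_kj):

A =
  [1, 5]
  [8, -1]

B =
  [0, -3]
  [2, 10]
A ⊗ B =
  [1, -2]
  [1, 5]

Apply the min-plus product entry-by-entry:
  C[0][0] = min over k of (A[0][0] + B[0][0] = 1 + 0 = 1, A[0][1] + B[1][0] = 5 + 2 = 7) = 1 (attained at k = 0)
  C[0][1] = min over k of (A[0][0] + B[0][1] = 1 + -3 = -2, A[0][1] + B[1][1] = 5 + 10 = 15) = -2 (attained at k = 0)
  C[1][0] = min over k of (A[1][0] + B[0][0] = 8 + 0 = 8, A[1][1] + B[1][0] = -1 + 2 = 1) = 1 (attained at k = 1)
  C[1][1] = min over k of (A[1][0] + B[0][1] = 8 + -3 = 5, A[1][1] + B[1][1] = -1 + 10 = 9) = 5 (attained at k = 0)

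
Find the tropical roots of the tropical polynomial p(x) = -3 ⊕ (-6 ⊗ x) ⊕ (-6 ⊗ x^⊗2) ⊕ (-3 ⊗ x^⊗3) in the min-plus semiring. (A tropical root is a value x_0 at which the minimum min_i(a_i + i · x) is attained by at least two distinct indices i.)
Roots: {-3, 0, 3}

Each tropical root is a break point of the lower envelope of the lines y = a_i + i · x (there are 4 lines, with slopes 0, 1, ..., 3). Only the lines that attain the minimum somewhere contribute to roots; other lines are dominated. Here the surviving (envelope) indices are i = 3, i = 2, i = 1, i = 0.
Intersections between consecutive envelope lines give the roots: for adjacent envelope indices i < j the intersection is x = (a_i − a_j) / (j − i). Reading off the sorted break points: {-3, 0, 3}.
Verification: at each break x_0, at least two indices attain the minimum of min_i(a_i + i · x_0).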